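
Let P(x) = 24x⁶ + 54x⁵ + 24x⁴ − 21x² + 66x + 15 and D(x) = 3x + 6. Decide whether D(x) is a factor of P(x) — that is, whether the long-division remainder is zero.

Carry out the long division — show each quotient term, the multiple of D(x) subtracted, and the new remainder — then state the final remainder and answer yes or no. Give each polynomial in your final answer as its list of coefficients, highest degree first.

Step 1: lead(24x⁶ + 54x⁵ + 24x⁴ − 21x² + 66x + 15) ÷ lead(D) = 24x⁶ ÷ 3x = 8x⁵. Subtract (8x⁵)·D = 24x⁶ + 48x⁵. Remainder: 6x⁵ + 24x⁴ − 21x² + 66x + 15.
Step 2: lead(6x⁵ + 24x⁴ − 21x² + 66x + 15) ÷ lead(D) = 6x⁵ ÷ 3x = 2x⁴. Subtract (2x⁴)·D = 6x⁵ + 12x⁴. Remainder: 12x⁴ − 21x² + 66x + 15.
Step 3: lead(12x⁴ − 21x² + 66x + 15) ÷ lead(D) = 12x⁴ ÷ 3x = 4x³. Subtract (4x³)·D = 12x⁴ + 24x³. Remainder: −24x³ − 21x² + 66x + 15.
Step 4: lead(−24x³ − 21x² + 66x + 15) ÷ lead(D) = −24x³ ÷ 3x = −8x². Subtract (−8x²)·D = −24x³ − 48x². Remainder: 27x² + 66x + 15.
Step 5: lead(27x² + 66x + 15) ÷ lead(D) = 27x² ÷ 3x = 9x. Subtract (9x)·D = 27x² + 54x. Remainder: 12x + 15.
Step 6: lead(12x + 15) ÷ lead(D) = 12x ÷ 3x = 4. Subtract (4)·D = 12x + 24. Remainder: −9.

R = [-9], so D(x) is not a factor of P(x). no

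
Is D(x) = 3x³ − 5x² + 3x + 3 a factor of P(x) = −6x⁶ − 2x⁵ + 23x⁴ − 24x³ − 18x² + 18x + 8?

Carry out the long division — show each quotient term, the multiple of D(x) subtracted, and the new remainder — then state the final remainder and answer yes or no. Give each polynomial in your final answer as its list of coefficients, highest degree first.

R = [-1], so D(x) is not a factor of P(x). no

Step 1: lead(−6x⁶ − 2x⁵ + 23x⁴ − 24x³ − 18x² + 18x + 8) ÷ lead(D) = −6x⁶ ÷ 3x³ = −2x³. Subtract (−2x³)·D = −6x⁶ + 10x⁵ − 6x⁴ − 6x³. Remainder: −12x⁵ + 29x⁴ − 18x³ − 18x² + 18x + 8.
Step 2: lead(−12x⁵ + 29x⁴ − 18x³ − 18x² + 18x + 8) ÷ lead(D) = −12x⁵ ÷ 3x³ = −4x². Subtract (−4x²)·D = −12x⁵ + 20x⁴ − 12x³ − 12x². Remainder: 9x⁴ − 6x³ − 6x² + 18x + 8.
Step 3: lead(9x⁴ − 6x³ − 6x² + 18x + 8) ÷ lead(D) = 9x⁴ ÷ 3x³ = 3x. Subtract (3x)·D = 9x⁴ − 15x³ + 9x² + 9x. Remainder: 9x³ − 15x² + 9x + 8.
Step 4: lead(9x³ − 15x² + 9x + 8) ÷ lead(D) = 9x³ ÷ 3x³ = 3. Subtract (3)·D = 9x³ − 15x² + 9x + 9. Remainder: −1.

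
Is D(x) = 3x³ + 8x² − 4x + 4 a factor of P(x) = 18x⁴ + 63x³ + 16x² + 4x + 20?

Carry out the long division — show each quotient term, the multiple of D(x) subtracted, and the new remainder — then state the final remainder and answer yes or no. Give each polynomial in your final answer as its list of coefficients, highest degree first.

R = [0], so D(x) is a factor of P(x). yes

Step 1: lead(18x⁴ + 63x³ + 16x² + 4x + 20) ÷ lead(D) = 18x⁴ ÷ 3x³ = 6x. Subtract (6x)·D = 18x⁴ + 48x³ − 24x² + 24x. Remainder: 15x³ + 40x² − 20x + 20.
Step 2: lead(15x³ + 40x² − 20x + 20) ÷ lead(D) = 15x³ ÷ 3x³ = 5. Subtract (5)·D = 15x³ + 40x² − 20x + 20. Remainder: 0.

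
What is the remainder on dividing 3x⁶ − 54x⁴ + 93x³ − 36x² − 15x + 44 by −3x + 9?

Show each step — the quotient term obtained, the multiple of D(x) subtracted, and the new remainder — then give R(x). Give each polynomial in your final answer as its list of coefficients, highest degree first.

Step 1: lead(3x⁶ − 54x⁴ + 93x³ − 36x² − 15x + 44) ÷ lead(D) = 3x⁶ ÷ −3x = −x⁵. Subtract (−x⁵)·D = 3x⁶ − 9x⁵. Remainder: 9x⁵ − 54x⁴ + 93x³ − 36x² − 15x + 44.
Step 2: lead(9x⁵ − 54x⁴ + 93x³ − 36x² − 15x + 44) ÷ lead(D) = 9x⁵ ÷ −3x = −3x⁴. Subtract (−3x⁴)·D = 9x⁵ − 27x⁴. Remainder: −27x⁴ + 93x³ − 36x² − 15x + 44.
Step 3: lead(−27x⁴ + 93x³ − 36x² − 15x + 44) ÷ lead(D) = −27x⁴ ÷ −3x = 9x³. Subtract (9x³)·D = −27x⁴ + 81x³. Remainder: 12x³ − 36x² − 15x + 44.
Step 4: lead(12x³ − 36x² − 15x + 44) ÷ lead(D) = 12x³ ÷ −3x = −4x². Subtract (−4x²)·D = 12x³ − 36x². Remainder: −15x + 44.
Step 5: lead(−15x + 44) ÷ lead(D) = −15x ÷ −3x = 5. Subtract (5)·D = −15x + 45. Remainder: −1.

R = [-1]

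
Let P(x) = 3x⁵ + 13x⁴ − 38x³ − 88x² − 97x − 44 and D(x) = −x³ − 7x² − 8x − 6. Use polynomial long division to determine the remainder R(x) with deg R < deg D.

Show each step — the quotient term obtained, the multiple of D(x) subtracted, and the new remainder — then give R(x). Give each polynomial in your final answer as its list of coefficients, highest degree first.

R = [-1, -8]

Step 1: lead(3x⁵ + 13x⁴ − 38x³ − 88x² − 97x − 44) ÷ lead(D) = 3x⁵ ÷ −x³ = −3x². Subtract (−3x²)·D = 3x⁵ + 21x⁴ + 24x³ + 18x². Remainder: −8x⁴ − 62x³ − 106x² − 97x − 44.
Step 2: lead(−8x⁴ − 62x³ − 106x² − 97x − 44) ÷ lead(D) = −8x⁴ ÷ −x³ = 8x. Subtract (8x)·D = −8x⁴ − 56x³ − 64x² − 48x. Remainder: −6x³ − 42x² − 49x − 44.
Step 3: lead(−6x³ − 42x² − 49x − 44) ÷ lead(D) = −6x³ ÷ −x³ = 6. Subtract (6)·D = −6x³ − 42x² − 48x − 36. Remainder: −x − 8.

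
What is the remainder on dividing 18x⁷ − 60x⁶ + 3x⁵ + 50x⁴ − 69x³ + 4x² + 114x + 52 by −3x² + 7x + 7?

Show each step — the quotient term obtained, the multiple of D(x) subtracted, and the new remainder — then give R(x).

Step 1: lead(18x⁷ − 60x⁶ + 3x⁵ + 50x⁴ − 69x³ + 4x² + 114x + 52) ÷ lead(D) = 18x⁷ ÷ −3x² = −6x⁵. Subtract (−6x⁵)·D = 18x⁷ − 42x⁶ − 42x⁵. Remainder: −18x⁶ + 45x⁵ + 50x⁴ − 69x³ + 4x² + 114x + 52.
Step 2: lead(−18x⁶ + 45x⁵ + 50x⁴ − 69x³ + 4x² + 114x + 52) ÷ lead(D) = −18x⁶ ÷ −3x² = 6x⁴. Subtract (6x⁴)·D = −18x⁶ + 42x⁵ + 42x⁴. Remainder: 3x⁵ + 8x⁴ − 69x³ + 4x² + 114x + 52.
Step 3: lead(3x⁵ + 8x⁴ − 69x³ + 4x² + 114x + 52) ÷ lead(D) = 3x⁵ ÷ −3x² = −x³. Subtract (−x³)·D = 3x⁵ − 7x⁴ − 7x³. Remainder: 15x⁴ − 62x³ + 4x² + 114x + 52.
Step 4: lead(15x⁴ − 62x³ + 4x² + 114x + 52) ÷ lead(D) = 15x⁴ ÷ −3x² = −5x². Subtract (−5x²)·D = 15x⁴ − 35x³ − 35x². Remainder: −27x³ + 39x² + 114x + 52.
Step 5: lead(−27x³ + 39x² + 114x + 52) ÷ lead(D) = −27x³ ÷ −3x² = 9x. Subtract (9x)·D = −27x³ + 63x² + 63x. Remainder: −24x² + 51x + 52.
Step 6: lead(−24x² + 51x + 52) ÷ lead(D) = −24x² ÷ −3x² = 8. Subtract (8)·D = −24x² + 56x + 56. Remainder: −5x − 4.

R(x) = −5x − 4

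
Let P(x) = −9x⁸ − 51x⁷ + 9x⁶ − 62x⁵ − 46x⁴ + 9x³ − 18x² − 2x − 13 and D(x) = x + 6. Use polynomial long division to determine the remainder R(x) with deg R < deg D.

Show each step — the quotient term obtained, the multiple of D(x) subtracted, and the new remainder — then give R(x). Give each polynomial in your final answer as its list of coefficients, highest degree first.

R = [-1]

Step 1: lead(−9x⁸ − 51x⁷ + 9x⁶ − 62x⁵ − 46x⁴ + 9x³ − 18x² − 2x − 13) ÷ lead(D) = −9x⁸ ÷ x = −9x⁷. Subtract (−9x⁷)·D = −9x⁸ − 54x⁷. Remainder: 3x⁷ + 9x⁶ − 62x⁵ − 46x⁴ + 9x³ − 18x² − 2x − 13.
Step 2: lead(3x⁷ + 9x⁶ − 62x⁵ − 46x⁴ + 9x³ − 18x² − 2x − 13) ÷ lead(D) = 3x⁷ ÷ x = 3x⁶. Subtract (3x⁶)·D = 3x⁷ + 18x⁶. Remainder: −9x⁶ − 62x⁵ − 46x⁴ + 9x³ − 18x² − 2x − 13.
Step 3: lead(−9x⁶ − 62x⁵ − 46x⁴ + 9x³ − 18x² − 2x − 13) ÷ lead(D) = −9x⁶ ÷ x = −9x⁵. Subtract (−9x⁵)·D = −9x⁶ − 54x⁵. Remainder: −8x⁵ − 46x⁴ + 9x³ − 18x² − 2x − 13.
Step 4: lead(−8x⁵ − 46x⁴ + 9x³ − 18x² − 2x − 13) ÷ lead(D) = −8x⁵ ÷ x = −8x⁴. Subtract (−8x⁴)·D = −8x⁵ − 48x⁴. Remainder: 2x⁴ + 9x³ − 18x² − 2x − 13.
Step 5: lead(2x⁴ + 9x³ − 18x² − 2x − 13) ÷ lead(D) = 2x⁴ ÷ x = 2x³. Subtract (2x³)·D = 2x⁴ + 12x³. Remainder: −3x³ − 18x² − 2x − 13.
Step 6: lead(−3x³ − 18x² − 2x − 13) ÷ lead(D) = −3x³ ÷ x = −3x². Subtract (−3x²)·D = −3x³ − 18x². Remainder: −2x − 13.
Step 7: lead(−2x − 13) ÷ lead(D) = −2x ÷ x = −2. Subtract (−2)·D = −2x − 12. Remainder: −1.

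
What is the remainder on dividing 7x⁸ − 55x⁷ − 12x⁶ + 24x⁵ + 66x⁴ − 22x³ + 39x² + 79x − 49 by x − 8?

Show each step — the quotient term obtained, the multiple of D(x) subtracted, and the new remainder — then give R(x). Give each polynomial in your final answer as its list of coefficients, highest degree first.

Step 1: lead(7x⁸ − 55x⁷ − 12x⁶ + 24x⁵ + 66x⁴ − 22x³ + 39x² + 79x − 49) ÷ lead(D) = 7x⁸ ÷ x = 7x⁷. Subtract (7x⁷)·D = 7x⁸ − 56x⁷. Remainder: x⁷ − 12x⁶ + 24x⁵ + 66x⁴ − 22x³ + 39x² + 79x − 49.
Step 2: lead(x⁷ − 12x⁶ + 24x⁵ + 66x⁴ − 22x³ + 39x² + 79x − 49) ÷ lead(D) = x⁷ ÷ x = x⁶. Subtract (x⁶)·D = x⁷ − 8x⁶. Remainder: −4x⁶ + 24x⁵ + 66x⁴ − 22x³ + 39x² + 79x − 49.
Step 3: lead(−4x⁶ + 24x⁵ + 66x⁴ − 22x³ + 39x² + 79x − 49) ÷ lead(D) = −4x⁶ ÷ x = −4x⁵. Subtract (−4x⁵)·D = −4x⁶ + 32x⁵. Remainder: −8x⁵ + 66x⁴ − 22x³ + 39x² + 79x − 49.
Step 4: lead(−8x⁵ + 66x⁴ − 22x³ + 39x² + 79x − 49) ÷ lead(D) = −8x⁵ ÷ x = −8x⁴. Subtract (−8x⁴)·D = −8x⁵ + 64x⁴. Remainder: 2x⁴ − 22x³ + 39x² + 79x − 49.
Step 5: lead(2x⁴ − 22x³ + 39x² + 79x − 49) ÷ lead(D) = 2x⁴ ÷ x = 2x³. Subtract (2x³)·D = 2x⁴ − 16x³. Remainder: −6x³ + 39x² + 79x − 49.
Step 6: lead(−6x³ + 39x² + 79x − 49) ÷ lead(D) = −6x³ ÷ x = −6x². Subtract (−6x²)·D = −6x³ + 48x². Remainder: −9x² + 79x − 49.
Step 7: lead(−9x² + 79x − 49) ÷ lead(D) = −9x² ÷ x = −9x. Subtract (−9x)·D = −9x² + 72x. Remainder: 7x − 49.
Step 8: lead(7x − 49) ÷ lead(D) = 7x ÷ x = 7. Subtract (7)·D = 7x − 56. Remainder: 7.

R = [7]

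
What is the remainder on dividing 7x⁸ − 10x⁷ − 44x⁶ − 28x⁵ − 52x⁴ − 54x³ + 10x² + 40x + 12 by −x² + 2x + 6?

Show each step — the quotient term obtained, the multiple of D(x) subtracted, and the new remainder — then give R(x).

R(x) = 0

Step 1: lead(7x⁸ − 10x⁷ − 44x⁶ − 28x⁵ − 52x⁴ − 54x³ + 10x² + 40x + 12) ÷ lead(D) = 7x⁸ ÷ −x² = −7x⁶. Subtract (−7x⁶)·D = 7x⁸ − 14x⁷ − 42x⁶. Remainder: 4x⁷ − 2x⁶ − 28x⁵ − 52x⁴ − 54x³ + 10x² + 40x + 12.
Step 2: lead(4x⁷ − 2x⁶ − 28x⁵ − 52x⁴ − 54x³ + 10x² + 40x + 12) ÷ lead(D) = 4x⁷ ÷ −x² = −4x⁵. Subtract (−4x⁵)·D = 4x⁷ − 8x⁶ − 24x⁵. Remainder: 6x⁶ − 4x⁵ − 52x⁴ − 54x³ + 10x² + 40x + 12.
Step 3: lead(6x⁶ − 4x⁵ − 52x⁴ − 54x³ + 10x² + 40x + 12) ÷ lead(D) = 6x⁶ ÷ −x² = −6x⁴. Subtract (−6x⁴)·D = 6x⁶ − 12x⁵ − 36x⁴. Remainder: 8x⁵ − 16x⁴ − 54x³ + 10x² + 40x + 12.
Step 4: lead(8x⁵ − 16x⁴ − 54x³ + 10x² + 40x + 12) ÷ lead(D) = 8x⁵ ÷ −x² = −8x³. Subtract (−8x³)·D = 8x⁵ − 16x⁴ − 48x³. Remainder: −6x³ + 10x² + 40x + 12.
Step 5: lead(−6x³ + 10x² + 40x + 12) ÷ lead(D) = −6x³ ÷ −x² = 6x. Subtract (6x)·D = −6x³ + 12x² + 36x. Remainder: −2x² + 4x + 12.
Step 6: lead(−2x² + 4x + 12) ÷ lead(D) = −2x² ÷ −x² = 2. Subtract (2)·D = −2x² + 4x + 12. Remainder: 0.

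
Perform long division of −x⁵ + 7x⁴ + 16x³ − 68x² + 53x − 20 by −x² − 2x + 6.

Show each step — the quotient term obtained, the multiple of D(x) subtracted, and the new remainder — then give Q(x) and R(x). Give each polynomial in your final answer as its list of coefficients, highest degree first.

Q = [1, -9, 8, -2]; R = [1, -8]

Step 1: lead(−x⁵ + 7x⁴ + 16x³ − 68x² + 53x − 20) ÷ lead(D) = −x⁵ ÷ −x² = x³. Subtract (x³)·D = −x⁵ − 2x⁴ + 6x³. Remainder: 9x⁴ + 10x³ − 68x² + 53x − 20.
Step 2: lead(9x⁴ + 10x³ − 68x² + 53x − 20) ÷ lead(D) = 9x⁴ ÷ −x² = −9x². Subtract (−9x²)·D = 9x⁴ + 18x³ − 54x². Remainder: −8x³ − 14x² + 53x − 20.
Step 3: lead(−8x³ − 14x² + 53x − 20) ÷ lead(D) = −8x³ ÷ −x² = 8x. Subtract (8x)·D = −8x³ − 16x² + 48x. Remainder: 2x² + 5x − 20.
Step 4: lead(2x² + 5x − 20) ÷ lead(D) = 2x² ÷ −x² = −2. Subtract (−2)·D = 2x² + 4x − 12. Remainder: x − 8.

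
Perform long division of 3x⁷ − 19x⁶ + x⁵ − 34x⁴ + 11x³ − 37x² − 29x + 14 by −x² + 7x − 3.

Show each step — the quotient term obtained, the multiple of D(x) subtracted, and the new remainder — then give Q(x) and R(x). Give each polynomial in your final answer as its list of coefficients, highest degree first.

Step 1: lead(3x⁷ − 19x⁶ + x⁵ − 34x⁴ + 11x³ − 37x² − 29x + 14) ÷ lead(D) = 3x⁷ ÷ −x² = −3x⁵. Subtract (−3x⁵)·D = 3x⁷ − 21x⁶ + 9x⁵. Remainder: 2x⁶ − 8x⁵ − 34x⁴ + 11x³ − 37x² − 29x + 14.
Step 2: lead(2x⁶ − 8x⁵ − 34x⁴ + 11x³ − 37x² − 29x + 14) ÷ lead(D) = 2x⁶ ÷ −x² = −2x⁴. Subtract (−2x⁴)·D = 2x⁶ − 14x⁵ + 6x⁴. Remainder: 6x⁵ − 40x⁴ + 11x³ − 37x² − 29x + 14.
Step 3: lead(6x⁵ − 40x⁴ + 11x³ − 37x² − 29x + 14) ÷ lead(D) = 6x⁵ ÷ −x² = −6x³. Subtract (−6x³)·D = 6x⁵ − 42x⁴ + 18x³. Remainder: 2x⁴ − 7x³ − 37x² − 29x + 14.
Step 4: lead(2x⁴ − 7x³ − 37x² − 29x + 14) ÷ lead(D) = 2x⁴ ÷ −x² = −2x². Subtract (−2x²)·D = 2x⁴ − 14x³ + 6x². Remainder: 7x³ − 43x² − 29x + 14.
Step 5: lead(7x³ − 43x² − 29x + 14) ÷ lead(D) = 7x³ ÷ −x² = −7x. Subtract (−7x)·D = 7x³ − 49x² + 21x. Remainder: 6x² − 50x + 14.
Step 6: lead(6x² − 50x + 14) ÷ lead(D) = 6x² ÷ −x² = −6. Subtract (−6)·D = 6x² − 42x + 18. Remainder: −8x − 4.

Q = [-3, -2, -6, -2, -7, -6]; R = [-8, -4]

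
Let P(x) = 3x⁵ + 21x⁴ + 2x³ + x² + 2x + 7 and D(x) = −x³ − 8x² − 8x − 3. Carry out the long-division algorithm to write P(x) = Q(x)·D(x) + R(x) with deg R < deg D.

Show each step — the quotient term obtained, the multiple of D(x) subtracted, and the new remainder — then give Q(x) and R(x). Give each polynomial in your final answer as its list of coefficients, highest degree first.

Step 1: lead(3x⁵ + 21x⁴ + 2x³ + x² + 2x + 7) ÷ lead(D) = 3x⁵ ÷ −x³ = −3x². Subtract (−3x²)·D = 3x⁵ + 24x⁴ + 24x³ + 9x². Remainder: −3x⁴ − 22x³ − 8x² + 2x + 7.
Step 2: lead(−3x⁴ − 22x³ − 8x² + 2x + 7) ÷ lead(D) = −3x⁴ ÷ −x³ = 3x. Subtract (3x)·D = −3x⁴ − 24x³ − 24x² − 9x. Remainder: 2x³ + 16x² + 11x + 7.
Step 3: lead(2x³ + 16x² + 11x + 7) ÷ lead(D) = 2x³ ÷ −x³ = −2. Subtract (−2)·D = 2x³ + 16x² + 16x + 6. Remainder: −5x + 1.

Q = [-3, 3, -2]; R = [-5, 1]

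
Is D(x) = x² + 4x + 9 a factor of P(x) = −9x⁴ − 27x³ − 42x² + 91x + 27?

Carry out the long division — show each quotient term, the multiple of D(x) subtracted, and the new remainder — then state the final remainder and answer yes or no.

R(x) = −2x, so D(x) is not a factor of P(x). no

Step 1: lead(−9x⁴ − 27x³ − 42x² + 91x + 27) ÷ lead(D) = −9x⁴ ÷ x² = −9x². Subtract (−9x²)·D = −9x⁴ − 36x³ − 81x². Remainder: 9x³ + 39x² + 91x + 27.
Step 2: lead(9x³ + 39x² + 91x + 27) ÷ lead(D) = 9x³ ÷ x² = 9x. Subtract (9x)·D = 9x³ + 36x² + 81x. Remainder: 3x² + 10x + 27.
Step 3: lead(3x² + 10x + 27) ÷ lead(D) = 3x² ÷ x² = 3. Subtract (3)·D = 3x² + 12x + 27. Remainder: −2x.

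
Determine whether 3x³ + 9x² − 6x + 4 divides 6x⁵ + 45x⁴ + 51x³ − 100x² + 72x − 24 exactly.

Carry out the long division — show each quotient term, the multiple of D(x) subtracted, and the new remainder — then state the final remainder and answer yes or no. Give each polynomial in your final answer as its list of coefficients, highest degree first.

Step 1: lead(6x⁵ + 45x⁴ + 51x³ − 100x² + 72x − 24) ÷ lead(D) = 6x⁵ ÷ 3x³ = 2x². Subtract (2x²)·D = 6x⁵ + 18x⁴ − 12x³ + 8x². Remainder: 27x⁴ + 63x³ − 108x² + 72x − 24.
Step 2: lead(27x⁴ + 63x³ − 108x² + 72x − 24) ÷ lead(D) = 27x⁴ ÷ 3x³ = 9x. Subtract (9x)·D = 27x⁴ + 81x³ − 54x² + 36x. Remainder: −18x³ − 54x² + 36x − 24.
Step 3: lead(−18x³ − 54x² + 36x − 24) ÷ lead(D) = −18x³ ÷ 3x³ = −6. Subtract (−6)·D = −18x³ − 54x² + 36x − 24. Remainder: 0.

R = [0], so D(x) is a factor of P(x). yes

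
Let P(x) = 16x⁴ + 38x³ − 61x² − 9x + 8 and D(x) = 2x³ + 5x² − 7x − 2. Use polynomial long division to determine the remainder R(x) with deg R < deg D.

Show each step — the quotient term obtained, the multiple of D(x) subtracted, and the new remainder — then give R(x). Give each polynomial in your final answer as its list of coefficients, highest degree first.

R = [6]

Step 1: lead(16x⁴ + 38x³ − 61x² − 9x + 8) ÷ lead(D) = 16x⁴ ÷ 2x³ = 8x. Subtract (8x)·D = 16x⁴ + 40x³ − 56x² − 16x. Remainder: −2x³ − 5x² + 7x + 8.
Step 2: lead(−2x³ − 5x² + 7x + 8) ÷ lead(D) = −2x³ ÷ 2x³ = −1. Subtract (−1)·D = −2x³ − 5x² + 7x + 2. Remainder: 6.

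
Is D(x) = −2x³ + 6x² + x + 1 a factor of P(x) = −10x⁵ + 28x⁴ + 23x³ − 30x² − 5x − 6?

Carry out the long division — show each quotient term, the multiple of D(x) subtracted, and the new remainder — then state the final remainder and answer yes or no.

Step 1: lead(−10x⁵ + 28x⁴ + 23x³ − 30x² − 5x − 6) ÷ lead(D) = −10x⁵ ÷ −2x³ = 5x². Subtract (5x²)·D = −10x⁵ + 30x⁴ + 5x³ + 5x². Remainder: −2x⁴ + 18x³ − 35x² − 5x − 6.
Step 2: lead(−2x⁴ + 18x³ − 35x² − 5x − 6) ÷ lead(D) = −2x⁴ ÷ −2x³ = x. Subtract (x)·D = −2x⁴ + 6x³ + x² + x. Remainder: 12x³ − 36x² − 6x − 6.
Step 3: lead(12x³ − 36x² − 6x − 6) ÷ lead(D) = 12x³ ÷ −2x³ = −6. Subtract (−6)·D = 12x³ − 36x² − 6x − 6. Remainder: 0.

R(x) = 0, so D(x) is a factor of P(x). yes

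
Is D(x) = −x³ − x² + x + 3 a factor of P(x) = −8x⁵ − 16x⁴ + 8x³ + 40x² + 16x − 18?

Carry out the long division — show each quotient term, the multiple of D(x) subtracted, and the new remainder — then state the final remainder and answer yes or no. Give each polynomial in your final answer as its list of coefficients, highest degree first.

R = [6], so D(x) is not a factor of P(x). no

Step 1: lead(−8x⁵ − 16x⁴ + 8x³ + 40x² + 16x − 18) ÷ lead(D) = −8x⁵ ÷ −x³ = 8x². Subtract (8x²)·D = −8x⁵ − 8x⁴ + 8x³ + 24x². Remainder: −8x⁴ + 16x² + 16x − 18.
Step 2: lead(−8x⁴ + 16x² + 16x − 18) ÷ lead(D) = −8x⁴ ÷ −x³ = 8x. Subtract (8x)·D = −8x⁴ − 8x³ + 8x² + 24x. Remainder: 8x³ + 8x² − 8x − 18.
Step 3: lead(8x³ + 8x² − 8x − 18) ÷ lead(D) = 8x³ ÷ −x³ = −8. Subtract (−8)·D = 8x³ + 8x² − 8x − 24. Remainder: 6.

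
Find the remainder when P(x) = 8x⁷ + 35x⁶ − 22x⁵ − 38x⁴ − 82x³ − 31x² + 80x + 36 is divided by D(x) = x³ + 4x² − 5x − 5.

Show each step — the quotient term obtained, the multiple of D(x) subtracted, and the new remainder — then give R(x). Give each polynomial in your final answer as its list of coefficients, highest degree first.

R = [-9]

Step 1: lead(8x⁷ + 35x⁶ − 22x⁵ − 38x⁴ − 82x³ − 31x² + 80x + 36) ÷ lead(D) = 8x⁷ ÷ x³ = 8x⁴. Subtract (8x⁴)·D = 8x⁷ + 32x⁶ − 40x⁵ − 40x⁴. Remainder: 3x⁶ + 18x⁵ + 2x⁴ − 82x³ − 31x² + 80x + 36.
Step 2: lead(3x⁶ + 18x⁵ + 2x⁴ − 82x³ − 31x² + 80x + 36) ÷ lead(D) = 3x⁶ ÷ x³ = 3x³. Subtract (3x³)·D = 3x⁶ + 12x⁵ − 15x⁴ − 15x³. Remainder: 6x⁵ + 17x⁴ − 67x³ − 31x² + 80x + 36.
Step 3: lead(6x⁵ + 17x⁴ − 67x³ − 31x² + 80x + 36) ÷ lead(D) = 6x⁵ ÷ x³ = 6x². Subtract (6x²)·D = 6x⁵ + 24x⁴ − 30x³ − 30x². Remainder: −7x⁴ − 37x³ − x² + 80x + 36.
Step 4: lead(−7x⁴ − 37x³ − x² + 80x + 36) ÷ lead(D) = −7x⁴ ÷ x³ = −7x. Subtract (−7x)·D = −7x⁴ − 28x³ + 35x² + 35x. Remainder: −9x³ − 36x² + 45x + 36.
Step 5: lead(−9x³ − 36x² + 45x + 36) ÷ lead(D) = −9x³ ÷ x³ = −9. Subtract (−9)·D = −9x³ − 36x² + 45x + 45. Remainder: −9.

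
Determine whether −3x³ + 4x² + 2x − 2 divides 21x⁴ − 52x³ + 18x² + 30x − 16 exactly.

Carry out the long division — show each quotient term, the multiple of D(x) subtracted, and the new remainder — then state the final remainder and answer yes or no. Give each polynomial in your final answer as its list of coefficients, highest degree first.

R = [0], so D(x) is a factor of P(x). yes

Step 1: lead(21x⁴ − 52x³ + 18x² + 30x − 16) ÷ lead(D) = 21x⁴ ÷ −3x³ = −7x. Subtract (−7x)·D = 21x⁴ − 28x³ − 14x² + 14x. Remainder: −24x³ + 32x² + 16x − 16.
Step 2: lead(−24x³ + 32x² + 16x − 16) ÷ lead(D) = −24x³ ÷ −3x³ = 8. Subtract (8)·D = −24x³ + 32x² + 16x − 16. Remainder: 0.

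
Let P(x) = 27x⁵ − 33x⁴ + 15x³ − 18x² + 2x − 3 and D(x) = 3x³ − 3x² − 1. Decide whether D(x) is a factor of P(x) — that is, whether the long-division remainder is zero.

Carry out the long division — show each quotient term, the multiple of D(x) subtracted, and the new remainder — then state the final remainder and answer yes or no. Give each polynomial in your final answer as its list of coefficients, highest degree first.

R = [0], so D(x) is a factor of P(x). yes

Step 1: lead(27x⁵ − 33x⁴ + 15x³ − 18x² + 2x − 3) ÷ lead(D) = 27x⁵ ÷ 3x³ = 9x². Subtract (9x²)·D = 27x⁵ − 27x⁴ − 9x². Remainder: −6x⁴ + 15x³ − 9x² + 2x − 3.
Step 2: lead(−6x⁴ + 15x³ − 9x² + 2x − 3) ÷ lead(D) = −6x⁴ ÷ 3x³ = −2x. Subtract (−2x)·D = −6x⁴ + 6x³ + 2x. Remainder: 9x³ − 9x² − 3.
Step 3: lead(9x³ − 9x² − 3) ÷ lead(D) = 9x³ ÷ 3x³ = 3. Subtract (3)·D = 9x³ − 9x² − 3. Remainder: 0.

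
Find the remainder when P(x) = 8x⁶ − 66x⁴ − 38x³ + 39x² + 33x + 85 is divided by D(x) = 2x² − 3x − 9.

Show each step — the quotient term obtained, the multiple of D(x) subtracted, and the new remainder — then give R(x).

R(x) = −3x + 4

Step 1: lead(8x⁶ − 66x⁴ − 38x³ + 39x² + 33x + 85) ÷ lead(D) = 8x⁶ ÷ 2x² = 4x⁴. Subtract (4x⁴)·D = 8x⁶ − 12x⁵ − 36x⁴. Remainder: 12x⁵ − 30x⁴ − 38x³ + 39x² + 33x + 85.
Step 2: lead(12x⁵ − 30x⁴ − 38x³ + 39x² + 33x + 85) ÷ lead(D) = 12x⁵ ÷ 2x² = 6x³. Subtract (6x³)·D = 12x⁵ − 18x⁴ − 54x³. Remainder: −12x⁴ + 16x³ + 39x² + 33x + 85.
Step 3: lead(−12x⁴ + 16x³ + 39x² + 33x + 85) ÷ lead(D) = −12x⁴ ÷ 2x² = −6x². Subtract (−6x²)·D = −12x⁴ + 18x³ + 54x². Remainder: −2x³ − 15x² + 33x + 85.
Step 4: lead(−2x³ − 15x² + 33x + 85) ÷ lead(D) = −2x³ ÷ 2x² = −x. Subtract (−x)·D = −2x³ + 3x² + 9x. Remainder: −18x² + 24x + 85.
Step 5: lead(−18x² + 24x + 85) ÷ lead(D) = −18x² ÷ 2x² = −9. Subtract (−9)·D = −18x² + 27x + 81. Remainder: −3x + 4.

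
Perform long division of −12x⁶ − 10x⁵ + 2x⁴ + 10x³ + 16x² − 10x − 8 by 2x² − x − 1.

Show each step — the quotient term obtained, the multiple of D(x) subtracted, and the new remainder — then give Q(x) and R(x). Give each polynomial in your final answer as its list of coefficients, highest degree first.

Step 1: lead(−12x⁶ − 10x⁵ + 2x⁴ + 10x³ + 16x² − 10x − 8) ÷ lead(D) = −12x⁶ ÷ 2x² = −6x⁴. Subtract (−6x⁴)·D = −12x⁶ + 6x⁵ + 6x⁴. Remainder: −16x⁵ − 4x⁴ + 10x³ + 16x² − 10x − 8.
Step 2: lead(−16x⁵ − 4x⁴ + 10x³ + 16x² − 10x − 8) ÷ lead(D) = −16x⁵ ÷ 2x² = −8x³. Subtract (−8x³)·D = −16x⁵ + 8x⁴ + 8x³. Remainder: −12x⁴ + 2x³ + 16x² − 10x − 8.
Step 3: lead(−12x⁴ + 2x³ + 16x² − 10x − 8) ÷ lead(D) = −12x⁴ ÷ 2x² = −6x². Subtract (−6x²)·D = −12x⁴ + 6x³ + 6x². Remainder: −4x³ + 10x² − 10x − 8.
Step 4: lead(−4x³ + 10x² − 10x − 8) ÷ lead(D) = −4x³ ÷ 2x² = −2x. Subtract (−2x)·D = −4x³ + 2x² + 2x. Remainder: 8x² − 12x − 8.
Step 5: lead(8x² − 12x − 8) ÷ lead(D) = 8x² ÷ 2x² = 4. Subtract (4)·D = 8x² − 4x − 4. Remainder: −8x − 4.

Q = [-6, -8, -6, -2, 4]; R = [-8, -4]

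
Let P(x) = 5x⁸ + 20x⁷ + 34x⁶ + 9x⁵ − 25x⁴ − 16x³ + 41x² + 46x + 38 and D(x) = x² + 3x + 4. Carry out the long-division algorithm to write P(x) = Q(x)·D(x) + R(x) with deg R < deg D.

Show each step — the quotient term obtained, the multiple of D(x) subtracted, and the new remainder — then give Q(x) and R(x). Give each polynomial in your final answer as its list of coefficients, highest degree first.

Q = [5, 5, -1, -8, 3, 7, 8]; R = [-6, 6]

Step 1: lead(5x⁸ + 20x⁷ + 34x⁶ + 9x⁵ − 25x⁴ − 16x³ + 41x² + 46x + 38) ÷ lead(D) = 5x⁸ ÷ x² = 5x⁶. Subtract (5x⁶)·D = 5x⁸ + 15x⁷ + 20x⁶. Remainder: 5x⁷ + 14x⁶ + 9x⁵ − 25x⁴ − 16x³ + 41x² + 46x + 38.
Step 2: lead(5x⁷ + 14x⁶ + 9x⁵ − 25x⁴ − 16x³ + 41x² + 46x + 38) ÷ lead(D) = 5x⁷ ÷ x² = 5x⁵. Subtract (5x⁵)·D = 5x⁷ + 15x⁶ + 20x⁵. Remainder: −x⁶ − 11x⁵ − 25x⁴ − 16x³ + 41x² + 46x + 38.
Step 3: lead(−x⁶ − 11x⁵ − 25x⁴ − 16x³ + 41x² + 46x + 38) ÷ lead(D) = −x⁶ ÷ x² = −x⁴. Subtract (−x⁴)·D = −x⁶ − 3x⁵ − 4x⁴. Remainder: −8x⁵ − 21x⁴ − 16x³ + 41x² + 46x + 38.
Step 4: lead(−8x⁵ − 21x⁴ − 16x³ + 41x² + 46x + 38) ÷ lead(D) = −8x⁵ ÷ x² = −8x³. Subtract (−8x³)·D = −8x⁵ − 24x⁴ − 32x³. Remainder: 3x⁴ + 16x³ + 41x² + 46x + 38.
Step 5: lead(3x⁴ + 16x³ + 41x² + 46x + 38) ÷ lead(D) = 3x⁴ ÷ x² = 3x². Subtract (3x²)·D = 3x⁴ + 9x³ + 12x². Remainder: 7x³ + 29x² + 46x + 38.
Step 6: lead(7x³ + 29x² + 46x + 38) ÷ lead(D) = 7x³ ÷ x² = 7x. Subtract (7x)·D = 7x³ + 21x² + 28x. Remainder: 8x² + 18x + 38.
Step 7: lead(8x² + 18x + 38) ÷ lead(D) = 8x² ÷ x² = 8. Subtract (8)·D = 8x² + 24x + 32. Remainder: −6x + 6.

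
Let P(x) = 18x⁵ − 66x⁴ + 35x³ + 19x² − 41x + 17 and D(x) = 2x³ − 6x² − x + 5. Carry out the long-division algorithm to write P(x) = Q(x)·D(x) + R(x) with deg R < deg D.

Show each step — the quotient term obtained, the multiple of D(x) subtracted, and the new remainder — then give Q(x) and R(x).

Q(x) = 9x² − 6x + 4; R(x) = −8x² − 7x − 3

Step 1: lead(18x⁵ − 66x⁴ + 35x³ + 19x² − 41x + 17) ÷ lead(D) = 18x⁵ ÷ 2x³ = 9x². Subtract (9x²)·D = 18x⁵ − 54x⁴ − 9x³ + 45x². Remainder: −12x⁴ + 44x³ − 26x² − 41x + 17.
Step 2: lead(−12x⁴ + 44x³ − 26x² − 41x + 17) ÷ lead(D) = −12x⁴ ÷ 2x³ = −6x. Subtract (−6x)·D = −12x⁴ + 36x³ + 6x² − 30x. Remainder: 8x³ − 32x² − 11x + 17.
Step 3: lead(8x³ − 32x² − 11x + 17) ÷ lead(D) = 8x³ ÷ 2x³ = 4. Subtract (4)·D = 8x³ − 24x² − 4x + 20. Remainder: −8x² − 7x − 3.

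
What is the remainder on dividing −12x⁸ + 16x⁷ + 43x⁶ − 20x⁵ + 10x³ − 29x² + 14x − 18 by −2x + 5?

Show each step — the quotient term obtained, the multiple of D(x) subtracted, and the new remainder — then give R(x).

Step 1: lead(−12x⁸ + 16x⁷ + 43x⁶ − 20x⁵ + 10x³ − 29x² + 14x − 18) ÷ lead(D) = −12x⁸ ÷ −2x = 6x⁷. Subtract (6x⁷)·D = −12x⁸ + 30x⁷. Remainder: −14x⁷ + 43x⁶ − 20x⁵ + 10x³ − 29x² + 14x − 18.
Step 2: lead(−14x⁷ + 43x⁶ − 20x⁵ + 10x³ − 29x² + 14x − 18) ÷ lead(D) = −14x⁷ ÷ −2x = 7x⁶. Subtract (7x⁶)·D = −14x⁷ + 35x⁶. Remainder: 8x⁶ − 20x⁵ + 10x³ − 29x² + 14x − 18.
Step 3: lead(8x⁶ − 20x⁵ + 10x³ − 29x² + 14x − 18) ÷ lead(D) = 8x⁶ ÷ −2x = −4x⁵. Subtract (−4x⁵)·D = 8x⁶ − 20x⁵. Remainder: 10x³ − 29x² + 14x − 18.
Step 4: lead(10x³ − 29x² + 14x − 18) ÷ lead(D) = 10x³ ÷ −2x = −5x². Subtract (−5x²)·D = 10x³ − 25x². Remainder: −4x² + 14x − 18.
Step 5: lead(−4x² + 14x − 18) ÷ lead(D) = −4x² ÷ −2x = 2x. Subtract (2x)·D = −4x² + 10x. Remainder: 4x − 18.
Step 6: lead(4x − 18) ÷ lead(D) = 4x ÷ −2x = −2. Subtract (−2)·D = 4x − 10. Remainder: −8.

R(x) = −8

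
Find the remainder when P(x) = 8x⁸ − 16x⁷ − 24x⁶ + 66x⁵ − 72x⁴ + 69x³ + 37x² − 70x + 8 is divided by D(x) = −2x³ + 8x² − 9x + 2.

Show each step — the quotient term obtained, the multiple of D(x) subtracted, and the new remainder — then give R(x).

Step 1: lead(8x⁸ − 16x⁷ − 24x⁶ + 66x⁵ − 72x⁴ + 69x³ + 37x² − 70x + 8) ÷ lead(D) = 8x⁸ ÷ −2x³ = −4x⁵. Subtract (−4x⁵)·D = 8x⁸ − 32x⁷ + 36x⁶ − 8x⁵. Remainder: 16x⁷ − 60x⁶ + 74x⁵ − 72x⁴ + 69x³ + 37x² − 70x + 8.
Step 2: lead(16x⁷ − 60x⁶ + 74x⁵ − 72x⁴ + 69x³ + 37x² − 70x + 8) ÷ lead(D) = 16x⁷ ÷ −2x³ = −8x⁴. Subtract (−8x⁴)·D = 16x⁷ − 64x⁶ + 72x⁵ − 16x⁴. Remainder: 4x⁶ + 2x⁵ − 56x⁴ + 69x³ + 37x² − 70x + 8.
Step 3: lead(4x⁶ + 2x⁵ − 56x⁴ + 69x³ + 37x² − 70x + 8) ÷ lead(D) = 4x⁶ ÷ −2x³ = −2x³. Subtract (−2x³)·D = 4x⁶ − 16x⁵ + 18x⁴ − 4x³. Remainder: 18x⁵ − 74x⁴ + 73x³ + 37x² − 70x + 8.
Step 4: lead(18x⁵ − 74x⁴ + 73x³ + 37x² − 70x + 8) ÷ lead(D) = 18x⁵ ÷ −2x³ = −9x². Subtract (−9x²)·D = 18x⁵ − 72x⁴ + 81x³ − 18x². Remainder: −2x⁴ − 8x³ + 55x² − 70x + 8.
Step 5: lead(−2x⁴ − 8x³ + 55x² − 70x + 8) ÷ lead(D) = −2x⁴ ÷ −2x³ = x. Subtract (x)·D = −2x⁴ + 8x³ − 9x² + 2x. Remainder: −16x³ + 64x² − 72x + 8.
Step 6: lead(−16x³ + 64x² − 72x + 8) ÷ lead(D) = −16x³ ÷ −2x³ = 8. Subtract (8)·D = −16x³ + 64x² − 72x + 16. Remainder: −8.

R(x) = −8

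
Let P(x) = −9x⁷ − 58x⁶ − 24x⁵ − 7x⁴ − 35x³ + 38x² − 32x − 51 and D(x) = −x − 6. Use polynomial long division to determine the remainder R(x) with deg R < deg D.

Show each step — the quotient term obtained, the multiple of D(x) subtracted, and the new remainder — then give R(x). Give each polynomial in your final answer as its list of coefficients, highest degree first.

Step 1: lead(−9x⁷ − 58x⁶ − 24x⁵ − 7x⁴ − 35x³ + 38x² − 32x − 51) ÷ lead(D) = −9x⁷ ÷ −x = 9x⁶. Subtract (9x⁶)·D = −9x⁷ − 54x⁶. Remainder: −4x⁶ − 24x⁵ − 7x⁴ − 35x³ + 38x² − 32x − 51.
Step 2: lead(−4x⁶ − 24x⁵ − 7x⁴ − 35x³ + 38x² − 32x − 51) ÷ lead(D) = −4x⁶ ÷ −x = 4x⁵. Subtract (4x⁵)·D = −4x⁶ − 24x⁵. Remainder: −7x⁴ − 35x³ + 38x² − 32x − 51.
Step 3: lead(−7x⁴ − 35x³ + 38x² − 32x − 51) ÷ lead(D) = −7x⁴ ÷ −x = 7x³. Subtract (7x³)·D = −7x⁴ − 42x³. Remainder: 7x³ + 38x² − 32x − 51.
Step 4: lead(7x³ + 38x² − 32x − 51) ÷ lead(D) = 7x³ ÷ −x = −7x². Subtract (−7x²)·D = 7x³ + 42x². Remainder: −4x² − 32x − 51.
Step 5: lead(−4x² − 32x − 51) ÷ lead(D) = −4x² ÷ −x = 4x. Subtract (4x)·D = −4x² − 24x. Remainder: −8x − 51.
Step 6: lead(−8x − 51) ÷ lead(D) = −8x ÷ −x = 8. Subtract (8)·D = −8x − 48. Remainder: −3.

R = [-3]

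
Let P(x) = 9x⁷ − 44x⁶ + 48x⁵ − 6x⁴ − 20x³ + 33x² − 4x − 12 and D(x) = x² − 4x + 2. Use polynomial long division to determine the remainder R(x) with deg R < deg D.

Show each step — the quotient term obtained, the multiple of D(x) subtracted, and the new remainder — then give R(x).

Step 1: lead(9x⁷ − 44x⁶ + 48x⁵ − 6x⁴ − 20x³ + 33x² − 4x − 12) ÷ lead(D) = 9x⁷ ÷ x² = 9x⁵. Subtract (9x⁵)·D = 9x⁷ − 36x⁶ + 18x⁵. Remainder: −8x⁶ + 30x⁵ − 6x⁴ − 20x³ + 33x² − 4x − 12.
Step 2: lead(−8x⁶ + 30x⁵ − 6x⁴ − 20x³ + 33x² − 4x − 12) ÷ lead(D) = −8x⁶ ÷ x² = −8x⁴. Subtract (−8x⁴)·D = −8x⁶ + 32x⁵ − 16x⁴. Remainder: −2x⁵ + 10x⁴ − 20x³ + 33x² − 4x − 12.
Step 3: lead(−2x⁵ + 10x⁴ − 20x³ + 33x² − 4x − 12) ÷ lead(D) = −2x⁵ ÷ x² = −2x³. Subtract (−2x³)·D = −2x⁵ + 8x⁴ − 4x³. Remainder: 2x⁴ − 16x³ + 33x² − 4x − 12.
Step 4: lead(2x⁴ − 16x³ + 33x² − 4x − 12) ÷ lead(D) = 2x⁴ ÷ x² = 2x². Subtract (2x²)·D = 2x⁴ − 8x³ + 4x². Remainder: −8x³ + 29x² − 4x − 12.
Step 5: lead(−8x³ + 29x² − 4x − 12) ÷ lead(D) = −8x³ ÷ x² = −8x. Subtract (−8x)·D = −8x³ + 32x² − 16x. Remainder: −3x² + 12x − 12.
Step 6: lead(−3x² + 12x − 12) ÷ lead(D) = −3x² ÷ x² = −3. Subtract (−3)·D = −3x² + 12x − 6. Remainder: −6.

R(x) = −6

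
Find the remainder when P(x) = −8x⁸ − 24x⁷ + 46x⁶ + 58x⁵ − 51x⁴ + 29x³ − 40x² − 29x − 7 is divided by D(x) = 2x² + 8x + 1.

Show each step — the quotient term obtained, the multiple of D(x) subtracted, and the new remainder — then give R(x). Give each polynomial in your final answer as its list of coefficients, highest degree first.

Step 1: lead(−8x⁸ − 24x⁷ + 46x⁶ + 58x⁵ − 51x⁴ + 29x³ − 40x² − 29x − 7) ÷ lead(D) = −8x⁸ ÷ 2x² = −4x⁶. Subtract (−4x⁶)·D = −8x⁸ − 32x⁷ − 4x⁶. Remainder: 8x⁷ + 50x⁶ + 58x⁵ − 51x⁴ + 29x³ − 40x² − 29x − 7.
Step 2: lead(8x⁷ + 50x⁶ + 58x⁵ − 51x⁴ + 29x³ − 40x² − 29x − 7) ÷ lead(D) = 8x⁷ ÷ 2x² = 4x⁵. Subtract (4x⁵)·D = 8x⁷ + 32x⁶ + 4x⁵. Remainder: 18x⁶ + 54x⁵ − 51x⁴ + 29x³ − 40x² − 29x − 7.
Step 3: lead(18x⁶ + 54x⁵ − 51x⁴ + 29x³ − 40x² − 29x − 7) ÷ lead(D) = 18x⁶ ÷ 2x² = 9x⁴. Subtract (9x⁴)·D = 18x⁶ + 72x⁵ + 9x⁴. Remainder: −18x⁵ − 60x⁴ + 29x³ − 40x² − 29x − 7.
Step 4: lead(−18x⁵ − 60x⁴ + 29x³ − 40x² − 29x − 7) ÷ lead(D) = −18x⁵ ÷ 2x² = −9x³. Subtract (−9x³)·D = −18x⁵ − 72x⁴ − 9x³. Remainder: 12x⁴ + 38x³ − 40x² − 29x − 7.
Step 5: lead(12x⁴ + 38x³ − 40x² − 29x − 7) ÷ lead(D) = 12x⁴ ÷ 2x² = 6x². Subtract (6x²)·D = 12x⁴ + 48x³ + 6x². Remainder: −10x³ − 46x² − 29x − 7.
Step 6: lead(−10x³ − 46x² − 29x − 7) ÷ lead(D) = −10x³ ÷ 2x² = −5x. Subtract (−5x)·D = −10x³ − 40x² − 5x. Remainder: −6x² − 24x − 7.
Step 7: lead(−6x² − 24x − 7) ÷ lead(D) = −6x² ÷ 2x² = −3. Subtract (−3)·D = −6x² − 24x − 3. Remainder: −4.

R = [-4]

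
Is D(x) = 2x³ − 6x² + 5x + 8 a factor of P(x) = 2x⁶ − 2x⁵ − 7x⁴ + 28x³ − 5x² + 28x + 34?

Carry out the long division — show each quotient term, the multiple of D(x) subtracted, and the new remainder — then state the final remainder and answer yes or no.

R(x) = 9x² + 3x − 6, so D(x) is not a factor of P(x). no

Step 1: lead(2x⁶ − 2x⁵ − 7x⁴ + 28x³ − 5x² + 28x + 34) ÷ lead(D) = 2x⁶ ÷ 2x³ = x³. Subtract (x³)·D = 2x⁶ − 6x⁵ + 5x⁴ + 8x³. Remainder: 4x⁵ − 12x⁴ + 20x³ − 5x² + 28x + 34.
Step 2: lead(4x⁵ − 12x⁴ + 20x³ − 5x² + 28x + 34) ÷ lead(D) = 4x⁵ ÷ 2x³ = 2x². Subtract (2x²)·D = 4x⁵ − 12x⁴ + 10x³ + 16x². Remainder: 10x³ − 21x² + 28x + 34.
Step 3: lead(10x³ − 21x² + 28x + 34) ÷ lead(D) = 10x³ ÷ 2x³ = 5. Subtract (5)·D = 10x³ − 30x² + 25x + 40. Remainder: 9x² + 3x − 6.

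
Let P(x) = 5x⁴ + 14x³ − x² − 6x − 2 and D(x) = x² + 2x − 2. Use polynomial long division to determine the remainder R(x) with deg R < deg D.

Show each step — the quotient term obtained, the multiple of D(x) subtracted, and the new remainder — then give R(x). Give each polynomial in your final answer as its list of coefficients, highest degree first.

R = [0]

Step 1: lead(5x⁴ + 14x³ − x² − 6x − 2) ÷ lead(D) = 5x⁴ ÷ x² = 5x². Subtract (5x²)·D = 5x⁴ + 10x³ − 10x². Remainder: 4x³ + 9x² − 6x − 2.
Step 2: lead(4x³ + 9x² − 6x − 2) ÷ lead(D) = 4x³ ÷ x² = 4x. Subtract (4x)·D = 4x³ + 8x² − 8x. Remainder: x² + 2x − 2.
Step 3: lead(x² + 2x − 2) ÷ lead(D) = x² ÷ x² = 1. Subtract (1)·D = x² + 2x − 2. Remainder: 0.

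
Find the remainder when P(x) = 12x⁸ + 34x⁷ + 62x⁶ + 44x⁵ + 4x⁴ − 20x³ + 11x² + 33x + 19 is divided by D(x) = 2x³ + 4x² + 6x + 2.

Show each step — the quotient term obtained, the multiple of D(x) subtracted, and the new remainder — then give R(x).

Step 1: lead(12x⁸ + 34x⁷ + 62x⁶ + 44x⁵ + 4x⁴ − 20x³ + 11x² + 33x + 19) ÷ lead(D) = 12x⁸ ÷ 2x³ = 6x⁵. Subtract (6x⁵)·D = 12x⁸ + 24x⁷ + 36x⁶ + 12x⁵. Remainder: 10x⁷ + 26x⁶ + 32x⁵ + 4x⁴ − 20x³ + 11x² + 33x + 19.
Step 2: lead(10x⁷ + 26x⁶ + 32x⁵ + 4x⁴ − 20x³ + 11x² + 33x + 19) ÷ lead(D) = 10x⁷ ÷ 2x³ = 5x⁴. Subtract (5x⁴)·D = 10x⁷ + 20x⁶ + 30x⁵ + 10x⁴. Remainder: 6x⁶ + 2x⁵ − 6x⁴ − 20x³ + 11x² + 33x + 19.
Step 3: lead(6x⁶ + 2x⁵ − 6x⁴ − 20x³ + 11x² + 33x + 19) ÷ lead(D) = 6x⁶ ÷ 2x³ = 3x³. Subtract (3x³)·D = 6x⁶ + 12x⁵ + 18x⁴ + 6x³. Remainder: −10x⁵ − 24x⁴ − 26x³ + 11x² + 33x + 19.
Step 4: lead(−10x⁵ − 24x⁴ − 26x³ + 11x² + 33x + 19) ÷ lead(D) = −10x⁵ ÷ 2x³ = −5x². Subtract (−5x²)·D = −10x⁵ − 20x⁴ − 30x³ − 10x². Remainder: −4x⁴ + 4x³ + 21x² + 33x + 19.
Step 5: lead(−4x⁴ + 4x³ + 21x² + 33x + 19) ÷ lead(D) = −4x⁴ ÷ 2x³ = −2x. Subtract (−2x)·D = −4x⁴ − 8x³ − 12x² − 4x. Remainder: 12x³ + 33x² + 37x + 19.
Step 6: lead(12x³ + 33x² + 37x + 19) ÷ lead(D) = 12x³ ÷ 2x³ = 6. Subtract (6)·D = 12x³ + 24x² + 36x + 12. Remainder: 9x² + x + 7.

R(x) = 9x² + x + 7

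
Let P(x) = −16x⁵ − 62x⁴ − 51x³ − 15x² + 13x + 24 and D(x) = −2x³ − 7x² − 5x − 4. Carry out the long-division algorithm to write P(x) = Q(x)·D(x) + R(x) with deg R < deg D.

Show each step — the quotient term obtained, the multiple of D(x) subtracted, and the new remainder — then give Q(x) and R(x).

Q(x) = 8x² + 3x − 5; R(x) = −3x² + 4

Step 1: lead(−16x⁵ − 62x⁴ − 51x³ − 15x² + 13x + 24) ÷ lead(D) = −16x⁵ ÷ −2x³ = 8x². Subtract (8x²)·D = −16x⁵ − 56x⁴ − 40x³ − 32x². Remainder: −6x⁴ − 11x³ + 17x² + 13x + 24.
Step 2: lead(−6x⁴ − 11x³ + 17x² + 13x + 24) ÷ lead(D) = −6x⁴ ÷ −2x³ = 3x. Subtract (3x)·D = −6x⁴ − 21x³ − 15x² − 12x. Remainder: 10x³ + 32x² + 25x + 24.
Step 3: lead(10x³ + 32x² + 25x + 24) ÷ lead(D) = 10x³ ÷ −2x³ = −5. Subtract (−5)·D = 10x³ + 35x² + 25x + 20. Remainder: −3x² + 4.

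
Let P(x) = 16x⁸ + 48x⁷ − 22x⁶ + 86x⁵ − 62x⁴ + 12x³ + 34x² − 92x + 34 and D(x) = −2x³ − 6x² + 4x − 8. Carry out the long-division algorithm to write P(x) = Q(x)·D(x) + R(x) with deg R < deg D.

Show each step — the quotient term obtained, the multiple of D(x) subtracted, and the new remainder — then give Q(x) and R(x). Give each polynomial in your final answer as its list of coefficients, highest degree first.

Step 1: lead(16x⁸ + 48x⁷ − 22x⁶ + 86x⁵ − 62x⁴ + 12x³ + 34x² − 92x + 34) ÷ lead(D) = 16x⁸ ÷ −2x³ = −8x⁵. Subtract (−8x⁵)·D = 16x⁸ + 48x⁷ − 32x⁶ + 64x⁵. Remainder: 10x⁶ + 22x⁵ − 62x⁴ + 12x³ + 34x² − 92x + 34.
Step 2: lead(10x⁶ + 22x⁵ − 62x⁴ + 12x³ + 34x² − 92x + 34) ÷ lead(D) = 10x⁶ ÷ −2x³ = −5x³. Subtract (−5x³)·D = 10x⁶ + 30x⁵ − 20x⁴ + 40x³. Remainder: −8x⁵ − 42x⁴ − 28x³ + 34x² − 92x + 34.
Step 3: lead(−8x⁵ − 42x⁴ − 28x³ + 34x² − 92x + 34) ÷ lead(D) = −8x⁵ ÷ −2x³ = 4x². Subtract (4x²)·D = −8x⁵ − 24x⁴ + 16x³ − 32x². Remainder: −18x⁴ − 44x³ + 66x² − 92x + 34.
Step 4: lead(−18x⁴ − 44x³ + 66x² − 92x + 34) ÷ lead(D) = −18x⁴ ÷ −2x³ = 9x. Subtract (9x)·D = −18x⁴ − 54x³ + 36x² − 72x. Remainder: 10x³ + 30x² − 20x + 34.
Step 5: lead(10x³ + 30x² − 20x + 34) ÷ lead(D) = 10x³ ÷ −2x³ = −5. Subtract (−5)·D = 10x³ + 30x² − 20x + 40. Remainder: −6.

Q = [-8, 0, -5, 4, 9, -5]; R = [-6]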